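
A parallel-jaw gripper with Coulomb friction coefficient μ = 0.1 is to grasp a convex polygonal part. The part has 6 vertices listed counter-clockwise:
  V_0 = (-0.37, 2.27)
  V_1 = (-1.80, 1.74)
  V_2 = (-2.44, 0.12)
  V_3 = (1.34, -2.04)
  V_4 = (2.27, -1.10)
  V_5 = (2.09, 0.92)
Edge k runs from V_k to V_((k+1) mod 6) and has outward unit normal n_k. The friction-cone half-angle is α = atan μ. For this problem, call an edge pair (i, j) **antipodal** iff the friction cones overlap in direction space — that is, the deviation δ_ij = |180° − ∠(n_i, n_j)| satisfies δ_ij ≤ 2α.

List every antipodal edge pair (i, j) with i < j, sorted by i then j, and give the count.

count = 1; pairs: (2,5)

α = atan 0.1 = 5.71°;  2α = 11.42°
n_0 = (-0.3475, +0.9377)
n_1 = (-0.9301, +0.3674)
n_2 = (-0.4961, -0.8682)
n_3 = (+0.7109, -0.7033)
n_4 = (+0.9961, +0.0888)
n_5 = (+0.4811, +0.8767)
  (0,1): δ = 131.89°  ·
  (0,2): δ = 50.08°  ·
  (0,3): δ = 24.97°  ·
  (0,4): δ = 74.76°  ·
  (0,5): δ = 130.91°  ·
  (1,2): δ = 98.19°  ·
  (1,3): δ = 23.14°  ·
  (1,4): δ = 26.65°  ·
  (1,5): δ = 82.80°  ·
  (2,3): δ = 104.95°  ·
  (2,4): δ = 55.16°  ·
  (2,5): δ = 0.99°  ✓
  (3,4): δ = 130.21°  ·
  (3,5): δ = 74.06°  ·
  (4,5): δ = 123.85°  ·
antipodal pairs: 1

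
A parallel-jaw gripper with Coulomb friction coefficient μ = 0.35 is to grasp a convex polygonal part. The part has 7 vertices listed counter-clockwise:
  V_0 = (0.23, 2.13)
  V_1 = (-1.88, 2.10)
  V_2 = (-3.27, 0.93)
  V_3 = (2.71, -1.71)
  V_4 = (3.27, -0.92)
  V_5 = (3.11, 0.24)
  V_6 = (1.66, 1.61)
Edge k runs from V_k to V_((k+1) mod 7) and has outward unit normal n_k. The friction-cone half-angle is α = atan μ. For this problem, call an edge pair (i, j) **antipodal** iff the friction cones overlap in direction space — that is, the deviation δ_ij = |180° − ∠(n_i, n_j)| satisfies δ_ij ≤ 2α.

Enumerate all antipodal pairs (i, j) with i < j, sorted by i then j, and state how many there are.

count = 4; pairs: (0,2), (1,3), (2,5), (2,6)

α = atan 0.35 = 19.29°;  2α = 38.58°
n_0 = (-0.0142, +0.9999)
n_1 = (-0.6440, +0.7651)
n_2 = (-0.4039, -0.9148)
n_3 = (+0.8158, -0.5783)
n_4 = (+0.9906, +0.1366)
n_5 = (+0.6868, +0.7269)
n_6 = (+0.3417, +0.9398)
  (0,1): δ = 140.73°  ·
  (0,2): δ = 24.63°  ✓
  (0,3): δ = 53.85°  ·
  (0,4): δ = 97.04°  ·
  (0,5): δ = 135.81°  ·
  (0,6): δ = 159.20°  ·
  (1,2): δ = 63.91°  ·
  (1,3): δ = 14.58°  ✓
  (1,4): δ = 57.77°  ·
  (1,5): δ = 96.54°  ·
  (1,6): δ = 119.93°  ·
  (2,3): δ = 101.51°  ·
  (2,4): δ = 58.33°  ·
  (2,5): δ = 19.55°  ✓
  (2,6): δ = 3.84°  ✓
  (3,4): δ = 136.82°  ·
  (3,5): δ = 98.04°  ·
  (3,6): δ = 74.65°  ·
  (4,5): δ = 141.23°  ·
  (4,6): δ = 117.84°  ·
  (5,6): δ = 156.61°  ·
antipodal pairs: 4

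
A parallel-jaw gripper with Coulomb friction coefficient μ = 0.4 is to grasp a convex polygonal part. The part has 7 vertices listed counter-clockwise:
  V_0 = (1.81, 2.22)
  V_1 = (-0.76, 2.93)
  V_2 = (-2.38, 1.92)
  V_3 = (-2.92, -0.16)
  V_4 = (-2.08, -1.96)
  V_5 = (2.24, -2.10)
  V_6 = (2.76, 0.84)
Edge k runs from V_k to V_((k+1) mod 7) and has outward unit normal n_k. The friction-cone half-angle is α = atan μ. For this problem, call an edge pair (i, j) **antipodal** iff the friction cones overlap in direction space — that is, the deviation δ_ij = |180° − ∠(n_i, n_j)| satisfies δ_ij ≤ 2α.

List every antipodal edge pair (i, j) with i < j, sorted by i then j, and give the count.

count = 5; pairs: (0,4), (1,4), (2,5), (3,5), (3,6)

α = atan 0.4 = 21.80°;  2α = 43.60°
n_0 = (+0.2663, +0.9639)
n_1 = (-0.5291, +0.8486)
n_2 = (-0.9679, +0.2513)
n_3 = (-0.9062, -0.4229)
n_4 = (-0.0324, -0.9995)
n_5 = (+0.9847, -0.1742)
n_6 = (+0.8237, +0.5670)
  (0,1): δ = 132.61°  ·
  (0,2): δ = 89.11°  ·
  (0,3): δ = 49.54°  ·
  (0,4): δ = 13.59°  ✓
  (0,5): δ = 95.41°  ·
  (0,6): δ = 139.99°  ·
  (1,2): δ = 136.50°  ·
  (1,3): δ = 96.92°  ·
  (1,4): δ = 33.80°  ✓
  (1,5): δ = 48.03°  ·
  (1,6): δ = 92.60°  ·
  (2,3): δ = 140.43°  ·
  (2,4): δ = 77.30°  ·
  (2,5): δ = 4.52°  ✓
  (2,6): δ = 49.10°  ·
  (3,4): δ = 116.87°  ·
  (3,5): δ = 35.05°  ✓
  (3,6): δ = 9.53°  ✓
  (4,5): δ = 98.17°  ·
  (4,6): δ = 53.60°  ·
  (5,6): δ = 135.43°  ·
antipodal pairs: 5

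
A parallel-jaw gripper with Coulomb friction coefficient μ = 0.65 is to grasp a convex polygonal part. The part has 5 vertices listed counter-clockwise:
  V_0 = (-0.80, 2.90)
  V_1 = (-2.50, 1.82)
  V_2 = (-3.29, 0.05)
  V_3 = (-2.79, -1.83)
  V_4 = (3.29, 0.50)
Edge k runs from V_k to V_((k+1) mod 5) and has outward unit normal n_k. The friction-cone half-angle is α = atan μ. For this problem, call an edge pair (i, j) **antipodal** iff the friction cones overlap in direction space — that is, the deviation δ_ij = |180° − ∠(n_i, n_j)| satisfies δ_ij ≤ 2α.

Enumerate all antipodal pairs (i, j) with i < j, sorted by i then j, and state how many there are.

α = atan 0.65 = 33.02°;  2α = 66.05°
n_0 = (-0.5362, +0.8441)
n_1 = (-0.9132, +0.4076)
n_2 = (-0.9664, -0.2570)
n_3 = (+0.3578, -0.9338)
n_4 = (+0.5061, +0.8625)
  (0,1): δ = 146.48°  ·
  (0,2): δ = 107.53°  ·
  (0,3): δ = 11.46°  ✓
  (0,4): δ = 117.17°  ·
  (1,2): δ = 141.05°  ·
  (1,3): δ = 44.98°  ✓
  (1,4): δ = 83.65°  ·
  (2,3): δ = 83.93°  ·
  (2,4): δ = 44.70°  ✓
  (3,4): δ = 51.37°  ✓
antipodal pairs: 4

count = 4; pairs: (0,3), (1,3), (2,4), (3,4)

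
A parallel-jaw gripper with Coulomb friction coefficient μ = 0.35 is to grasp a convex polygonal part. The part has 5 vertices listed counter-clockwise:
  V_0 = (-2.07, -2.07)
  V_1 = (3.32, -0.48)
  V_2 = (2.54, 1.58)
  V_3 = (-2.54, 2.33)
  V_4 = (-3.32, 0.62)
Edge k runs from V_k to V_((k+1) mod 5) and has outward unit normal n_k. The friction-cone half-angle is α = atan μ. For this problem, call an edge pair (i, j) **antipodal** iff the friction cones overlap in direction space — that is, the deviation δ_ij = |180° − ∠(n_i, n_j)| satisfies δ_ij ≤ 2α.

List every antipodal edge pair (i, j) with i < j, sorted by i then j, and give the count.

α = atan 0.35 = 19.29°;  2α = 38.58°
n_0 = (+0.2829, -0.9591)
n_1 = (+0.9352, +0.3541)
n_2 = (+0.1461, +0.9893)
n_3 = (-0.9098, +0.4150)
n_4 = (-0.9069, -0.4214)
  (0,1): δ = 85.70°  ·
  (0,2): δ = 24.83°  ✓
  (0,3): δ = 49.04°  ·
  (0,4): δ = 98.49°  ·
  (1,2): δ = 119.14°  ·
  (1,3): δ = 45.26°  ·
  (1,4): δ = 4.18°  ✓
  (2,3): δ = 106.12°  ·
  (2,4): δ = 56.68°  ·
  (3,4): δ = 130.56°  ·
antipodal pairs: 2

count = 2; pairs: (0,2), (1,4)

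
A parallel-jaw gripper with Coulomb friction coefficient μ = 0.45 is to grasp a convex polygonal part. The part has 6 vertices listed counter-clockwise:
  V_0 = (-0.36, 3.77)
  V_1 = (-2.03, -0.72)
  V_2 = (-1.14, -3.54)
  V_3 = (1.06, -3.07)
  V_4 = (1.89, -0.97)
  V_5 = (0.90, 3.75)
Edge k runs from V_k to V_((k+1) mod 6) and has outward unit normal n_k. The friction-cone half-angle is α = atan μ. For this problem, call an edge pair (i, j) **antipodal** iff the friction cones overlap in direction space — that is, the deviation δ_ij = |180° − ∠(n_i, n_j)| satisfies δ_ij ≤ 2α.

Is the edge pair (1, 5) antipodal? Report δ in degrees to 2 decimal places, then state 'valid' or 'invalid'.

α = atan 0.45 = 24.23°;  2α = 48.46°
edge 1: e_1 = (+0.89, -2.82);  n_1 = (-0.9536, -0.3010)
edge 5: e_5 = (-1.26, +0.02);  n_5 = (+0.0159, +0.9999)
∠(n_1, n_5) = 108.43°
δ = |180° − 108.43°| = 71.57°
71.57° > 2α = 48.46°  →  invalid

δ = 71.57°, invalid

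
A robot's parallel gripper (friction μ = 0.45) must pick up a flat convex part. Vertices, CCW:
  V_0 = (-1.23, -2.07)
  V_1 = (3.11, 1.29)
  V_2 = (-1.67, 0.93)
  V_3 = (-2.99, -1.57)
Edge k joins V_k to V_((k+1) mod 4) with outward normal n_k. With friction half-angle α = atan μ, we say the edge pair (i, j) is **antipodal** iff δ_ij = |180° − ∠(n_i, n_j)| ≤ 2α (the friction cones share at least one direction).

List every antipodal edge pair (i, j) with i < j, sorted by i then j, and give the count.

α = atan 0.45 = 24.23°;  2α = 48.46°
n_0 = (+0.6122, -0.7907)
n_1 = (-0.0751, +0.9972)
n_2 = (-0.8843, +0.4669)
n_3 = (-0.2733, -0.9619)
  (0,1): δ = 33.44°  ✓
  (0,2): δ = 24.42°  ✓
  (0,3): δ = 126.39°  ·
  (1,2): δ = 122.14°  ·
  (1,3): δ = 20.17°  ✓
  (2,3): δ = 78.03°  ·
antipodal pairs: 3

count = 3; pairs: (0,1), (0,2), (1,3)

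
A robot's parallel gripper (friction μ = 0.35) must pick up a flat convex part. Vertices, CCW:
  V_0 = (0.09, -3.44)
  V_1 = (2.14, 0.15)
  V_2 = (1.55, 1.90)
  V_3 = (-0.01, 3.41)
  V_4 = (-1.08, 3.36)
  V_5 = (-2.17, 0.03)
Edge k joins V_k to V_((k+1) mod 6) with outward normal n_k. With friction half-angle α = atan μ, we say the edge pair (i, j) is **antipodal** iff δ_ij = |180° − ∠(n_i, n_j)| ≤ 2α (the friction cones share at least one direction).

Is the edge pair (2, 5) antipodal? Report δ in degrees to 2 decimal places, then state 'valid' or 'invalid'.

δ = 12.86°, valid

α = atan 0.35 = 19.29°;  2α = 38.58°
edge 2: e_2 = (-1.56, +1.51);  n_2 = (+0.6955, +0.7185)
edge 5: e_5 = (+2.26, -3.47);  n_5 = (-0.8379, -0.5458)
∠(n_2, n_5) = 167.14°
δ = |180° − 167.14°| = 12.86°
12.86° ≤ 2α = 38.58°  →  valid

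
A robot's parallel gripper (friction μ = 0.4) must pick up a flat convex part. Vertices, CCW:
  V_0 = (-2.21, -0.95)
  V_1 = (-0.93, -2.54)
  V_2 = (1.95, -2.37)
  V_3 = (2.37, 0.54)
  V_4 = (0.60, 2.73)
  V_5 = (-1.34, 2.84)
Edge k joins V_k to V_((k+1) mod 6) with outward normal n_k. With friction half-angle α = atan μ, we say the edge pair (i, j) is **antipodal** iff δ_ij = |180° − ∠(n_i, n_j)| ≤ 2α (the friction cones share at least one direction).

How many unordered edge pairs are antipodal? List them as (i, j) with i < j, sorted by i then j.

α = atan 0.4 = 21.80°;  2α = 43.60°
n_0 = (-0.7790, -0.6271)
n_1 = (+0.0589, -0.9983)
n_2 = (+0.9897, -0.1428)
n_3 = (+0.7777, +0.6286)
n_4 = (+0.0566, +0.9984)
n_5 = (-0.9747, +0.2237)
  (0,1): δ = 125.46°  ·
  (0,2): δ = 47.05°  ·
  (0,3): δ = 0.11°  ✓
  (0,4): δ = 47.92°  ·
  (0,5): δ = 128.24°  ·
  (1,2): δ = 101.59°  ·
  (1,3): δ = 54.43°  ·
  (1,4): δ = 6.62°  ✓
  (1,5): δ = 73.69°  ·
  (2,3): δ = 132.84°  ·
  (2,4): δ = 85.03°  ·
  (2,5): δ = 4.72°  ✓
  (3,4): δ = 132.19°  ·
  (3,5): δ = 51.87°  ·
  (4,5): δ = 99.68°  ·
antipodal pairs: 3

count = 3; pairs: (0,3), (1,4), (2,5)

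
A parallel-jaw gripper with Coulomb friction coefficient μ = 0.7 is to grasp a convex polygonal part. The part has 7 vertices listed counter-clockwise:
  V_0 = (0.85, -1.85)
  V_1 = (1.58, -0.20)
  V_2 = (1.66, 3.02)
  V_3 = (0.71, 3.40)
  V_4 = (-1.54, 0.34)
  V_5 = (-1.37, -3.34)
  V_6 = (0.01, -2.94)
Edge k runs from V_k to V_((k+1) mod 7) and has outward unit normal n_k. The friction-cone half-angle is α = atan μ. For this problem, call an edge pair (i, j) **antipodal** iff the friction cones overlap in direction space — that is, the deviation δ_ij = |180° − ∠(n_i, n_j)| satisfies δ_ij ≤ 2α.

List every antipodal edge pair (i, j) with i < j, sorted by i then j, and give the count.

α = atan 0.7 = 34.99°;  2α = 69.98°
n_0 = (+0.9145, -0.4046)
n_1 = (+0.9997, -0.0248)
n_2 = (+0.3714, +0.9285)
n_3 = (-0.8057, +0.5924)
n_4 = (-0.9989, -0.0461)
n_5 = (+0.2784, -0.9605)
n_6 = (+0.7921, -0.6104)
  (0,1): δ = 157.56°  ·
  (0,2): δ = 87.94°  ·
  (0,3): δ = 12.46°  ✓
  (0,4): δ = 26.51°  ✓
  (0,5): δ = 130.03°  ·
  (0,6): δ = 166.25°  ·
  (1,2): δ = 110.38°  ·
  (1,3): δ = 34.90°  ✓
  (1,4): δ = 4.07°  ✓
  (1,5): δ = 107.59°  ·
  (1,6): δ = 143.80°  ·
  (2,3): δ = 104.53°  ·
  (2,4): δ = 65.55°  ✓
  (2,5): δ = 37.97°  ✓
  (2,6): δ = 74.18°  ·
  (3,4): δ = 141.03°  ·
  (3,5): δ = 37.51°  ✓
  (3,6): δ = 1.29°  ✓
  (4,5): δ = 76.48°  ·
  (4,6): δ = 40.26°  ✓
  (5,6): δ = 143.78°  ·
antipodal pairs: 9

count = 9; pairs: (0,3), (0,4), (1,3), (1,4), (2,4), (2,5), (3,5), (3,6), (4,6)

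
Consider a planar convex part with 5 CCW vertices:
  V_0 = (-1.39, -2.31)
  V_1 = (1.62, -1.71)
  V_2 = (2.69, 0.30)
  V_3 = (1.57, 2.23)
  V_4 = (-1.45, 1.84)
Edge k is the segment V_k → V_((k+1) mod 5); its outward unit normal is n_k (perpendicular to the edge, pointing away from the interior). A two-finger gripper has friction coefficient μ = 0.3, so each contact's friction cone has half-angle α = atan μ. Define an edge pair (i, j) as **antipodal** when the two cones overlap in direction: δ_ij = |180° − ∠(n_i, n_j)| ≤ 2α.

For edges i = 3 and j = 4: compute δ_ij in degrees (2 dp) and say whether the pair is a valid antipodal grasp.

δ = 96.53°, invalid

α = atan 0.3 = 16.70°;  2α = 33.40°
edge 3: e_3 = (-3.02, -0.39);  n_3 = (-0.1281, +0.9918)
edge 4: e_4 = (+0.06, -4.15);  n_4 = (-0.9999, -0.0145)
∠(n_3, n_4) = 83.47°
δ = |180° − 83.47°| = 96.53°
96.53° > 2α = 33.40°  →  invalid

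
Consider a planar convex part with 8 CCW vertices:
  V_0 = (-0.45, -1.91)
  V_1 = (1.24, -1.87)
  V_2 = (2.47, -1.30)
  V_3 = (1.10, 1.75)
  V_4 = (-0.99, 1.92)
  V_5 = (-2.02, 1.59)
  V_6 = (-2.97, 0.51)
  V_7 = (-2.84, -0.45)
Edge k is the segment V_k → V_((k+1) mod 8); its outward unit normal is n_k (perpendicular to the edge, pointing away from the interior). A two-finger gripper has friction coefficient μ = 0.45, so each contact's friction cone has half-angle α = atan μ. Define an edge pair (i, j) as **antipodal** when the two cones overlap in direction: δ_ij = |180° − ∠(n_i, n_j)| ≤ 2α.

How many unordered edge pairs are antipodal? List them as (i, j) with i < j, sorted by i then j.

α = atan 0.45 = 24.23°;  2α = 48.46°
n_0 = (+0.0237, -0.9997)
n_1 = (+0.4205, -0.9073)
n_2 = (+0.9122, +0.4097)
n_3 = (+0.0811, +0.9967)
n_4 = (-0.3051, +0.9523)
n_5 = (-0.7509, +0.6605)
n_6 = (-0.9910, -0.1342)
n_7 = (-0.5213, -0.8534)
  (0,1): δ = 156.49°  ·
  (0,2): δ = 67.17°  ·
  (0,3): δ = 6.01°  ✓
  (0,4): δ = 16.41°  ✓
  (0,5): δ = 47.31°  ✓
  (0,6): δ = 96.36°  ·
  (0,7): δ = 147.22°  ·
  (1,2): δ = 90.68°  ·
  (1,3): δ = 29.51°  ✓
  (1,4): δ = 7.10°  ✓
  (1,5): δ = 23.80°  ✓
  (1,6): δ = 72.85°  ·
  (1,7): δ = 123.72°  ·
  (2,3): δ = 118.84°  ·
  (2,4): δ = 96.42°  ·
  (2,5): δ = 65.52°  ·
  (2,6): δ = 16.48°  ✓
  (2,7): δ = 34.39°  ✓
  (3,4): δ = 157.58°  ·
  (3,5): δ = 126.69°  ·
  (3,6): δ = 77.64°  ·
  (3,7): δ = 26.77°  ✓
  (4,5): δ = 149.10°  ·
  (4,6): δ = 100.05°  ·
  (4,7): δ = 49.18°  ·
  (5,6): δ = 130.95°  ·
  (5,7): δ = 80.08°  ·
  (6,7): δ = 129.13°  ·
antipodal pairs: 9

count = 9; pairs: (0,3), (0,4), (0,5), (1,3), (1,4), (1,5), (2,6), (2,7), (3,7)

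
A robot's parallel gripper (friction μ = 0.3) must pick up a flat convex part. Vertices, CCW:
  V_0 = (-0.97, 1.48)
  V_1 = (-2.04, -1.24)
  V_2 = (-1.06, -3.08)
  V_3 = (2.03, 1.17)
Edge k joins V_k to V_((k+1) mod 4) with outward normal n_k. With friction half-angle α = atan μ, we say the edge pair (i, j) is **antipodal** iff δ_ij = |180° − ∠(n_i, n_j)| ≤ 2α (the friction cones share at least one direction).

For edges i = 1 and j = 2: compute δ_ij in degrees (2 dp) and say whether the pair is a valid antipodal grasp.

α = atan 0.3 = 16.70°;  2α = 33.40°
edge 1: e_1 = (+0.98, -1.84);  n_1 = (-0.8826, -0.4701)
edge 2: e_2 = (+3.09, +4.25);  n_2 = (+0.8088, -0.5881)
∠(n_1, n_2) = 115.94°
δ = |180° − 115.94°| = 64.06°
64.06° > 2α = 33.40°  →  invalid

δ = 64.06°, invalid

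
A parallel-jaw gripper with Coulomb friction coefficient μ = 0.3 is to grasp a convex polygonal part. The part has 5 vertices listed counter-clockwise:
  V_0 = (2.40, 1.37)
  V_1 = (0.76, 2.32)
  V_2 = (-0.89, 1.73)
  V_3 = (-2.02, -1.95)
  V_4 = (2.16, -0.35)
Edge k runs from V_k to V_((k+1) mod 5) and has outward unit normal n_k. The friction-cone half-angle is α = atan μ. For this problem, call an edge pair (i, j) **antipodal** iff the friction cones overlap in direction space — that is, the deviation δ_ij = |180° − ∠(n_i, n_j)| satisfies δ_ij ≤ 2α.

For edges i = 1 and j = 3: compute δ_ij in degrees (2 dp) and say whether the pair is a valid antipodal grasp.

δ = 1.27°, valid

α = atan 0.3 = 16.70°;  2α = 33.40°
edge 1: e_1 = (-1.65, -0.59);  n_1 = (-0.3367, +0.9416)
edge 3: e_3 = (+4.18, +1.60);  n_3 = (+0.3575, -0.9339)
∠(n_1, n_3) = 178.73°
δ = |180° − 178.73°| = 1.27°
1.27° ≤ 2α = 33.40°  →  valid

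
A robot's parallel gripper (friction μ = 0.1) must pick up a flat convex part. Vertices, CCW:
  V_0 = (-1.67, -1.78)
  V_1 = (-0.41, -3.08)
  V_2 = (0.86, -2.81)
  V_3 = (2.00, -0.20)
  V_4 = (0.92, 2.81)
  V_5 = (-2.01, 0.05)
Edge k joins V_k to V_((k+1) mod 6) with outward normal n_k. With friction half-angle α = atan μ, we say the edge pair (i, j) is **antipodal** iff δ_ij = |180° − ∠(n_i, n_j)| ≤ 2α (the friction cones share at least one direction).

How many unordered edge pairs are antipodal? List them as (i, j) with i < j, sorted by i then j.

α = atan 0.1 = 5.71°;  2α = 11.42°
n_0 = (-0.7181, -0.6960)
n_1 = (+0.2080, -0.9781)
n_2 = (+0.9164, -0.4003)
n_3 = (+0.9412, +0.3377)
n_4 = (-0.6857, +0.7279)
n_5 = (-0.9832, -0.1827)
  (0,1): δ = 122.10°  ·
  (0,2): δ = 67.70°  ·
  (0,3): δ = 24.37°  ·
  (0,4): δ = 89.18°  ·
  (0,5): δ = 146.42°  ·
  (1,2): δ = 125.60°  ·
  (1,3): δ = 82.26°  ·
  (1,4): δ = 31.29°  ·
  (1,5): δ = 88.52°  ·
  (2,3): δ = 136.67°  ·
  (2,4): δ = 23.12°  ·
  (2,5): δ = 34.12°  ·
  (3,4): δ = 66.45°  ·
  (3,5): δ = 9.21°  ✓
  (4,5): δ = 122.76°  ·
antipodal pairs: 1

count = 1; pairs: (3,5)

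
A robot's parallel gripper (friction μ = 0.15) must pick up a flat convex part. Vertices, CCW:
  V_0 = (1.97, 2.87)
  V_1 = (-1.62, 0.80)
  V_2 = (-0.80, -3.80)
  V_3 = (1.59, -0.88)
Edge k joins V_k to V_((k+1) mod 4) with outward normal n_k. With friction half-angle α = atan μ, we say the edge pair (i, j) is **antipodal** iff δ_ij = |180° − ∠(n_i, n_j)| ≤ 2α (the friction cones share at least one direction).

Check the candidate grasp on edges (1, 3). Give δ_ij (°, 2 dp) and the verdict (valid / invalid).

α = atan 0.15 = 8.53°;  2α = 17.06°
edge 1: e_1 = (+0.82, -4.60);  n_1 = (-0.9845, -0.1755)
edge 3: e_3 = (+0.38, +3.75);  n_3 = (+0.9949, -0.1008)
∠(n_1, n_3) = 164.11°
δ = |180° − 164.11°| = 15.89°
15.89° ≤ 2α = 17.06°  →  valid

δ = 15.89°, valid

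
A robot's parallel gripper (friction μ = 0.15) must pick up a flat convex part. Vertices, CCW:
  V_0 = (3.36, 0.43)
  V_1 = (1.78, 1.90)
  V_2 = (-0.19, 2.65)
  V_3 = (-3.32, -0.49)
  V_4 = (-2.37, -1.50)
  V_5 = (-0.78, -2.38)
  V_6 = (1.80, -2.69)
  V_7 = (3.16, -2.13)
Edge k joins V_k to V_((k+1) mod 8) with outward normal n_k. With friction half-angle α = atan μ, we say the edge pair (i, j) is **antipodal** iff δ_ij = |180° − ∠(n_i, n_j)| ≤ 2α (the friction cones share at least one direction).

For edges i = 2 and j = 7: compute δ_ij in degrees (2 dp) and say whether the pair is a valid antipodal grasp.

δ = 40.44°, invalid

α = atan 0.15 = 8.53°;  2α = 17.06°
edge 2: e_2 = (-3.13, -3.14);  n_2 = (-0.7082, +0.7060)
edge 7: e_7 = (+0.20, +2.56);  n_7 = (+0.9970, -0.0779)
∠(n_2, n_7) = 139.56°
δ = |180° − 139.56°| = 40.44°
40.44° > 2α = 17.06°  →  invalid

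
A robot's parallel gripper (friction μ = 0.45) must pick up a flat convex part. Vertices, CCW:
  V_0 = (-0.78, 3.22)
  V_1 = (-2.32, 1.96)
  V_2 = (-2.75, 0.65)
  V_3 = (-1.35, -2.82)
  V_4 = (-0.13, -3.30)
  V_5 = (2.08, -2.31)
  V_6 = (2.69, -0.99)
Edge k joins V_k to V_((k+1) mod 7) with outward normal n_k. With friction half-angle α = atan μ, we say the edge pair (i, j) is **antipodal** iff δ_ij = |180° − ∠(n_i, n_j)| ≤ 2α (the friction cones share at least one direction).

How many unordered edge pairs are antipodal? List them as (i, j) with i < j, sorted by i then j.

count = 7; pairs: (0,4), (0,5), (1,4), (1,5), (2,5), (2,6), (3,6)

α = atan 0.45 = 24.23°;  2α = 48.46°
n_0 = (-0.6332, +0.7740)
n_1 = (-0.9501, +0.3119)
n_2 = (-0.9274, -0.3742)
n_3 = (-0.3661, -0.9306)
n_4 = (+0.4088, -0.9126)
n_5 = (+0.9078, -0.4195)
n_6 = (+0.7717, +0.6360)
  (0,1): δ = 147.46°  ·
  (0,2): δ = 107.32°  ·
  (0,3): δ = 60.77°  ·
  (0,4): δ = 15.16°  ✓
  (0,5): δ = 25.91°  ✓
  (0,6): δ = 90.21°  ·
  (1,2): δ = 139.86°  ·
  (1,3): δ = 93.30°  ·
  (1,4): δ = 47.70°  ✓
  (1,5): δ = 6.63°  ✓
  (1,6): δ = 57.67°  ·
  (2,3): δ = 133.45°  ·
  (2,4): δ = 87.84°  ·
  (2,5): δ = 46.77°  ✓
  (2,6): δ = 17.52°  ✓
  (3,4): δ = 134.39°  ·
  (3,5): δ = 93.33°  ·
  (3,6): δ = 29.03°  ✓
  (4,5): δ = 138.93°  ·
  (4,6): δ = 74.63°  ·
  (5,6): δ = 115.70°  ·
antipodal pairs: 7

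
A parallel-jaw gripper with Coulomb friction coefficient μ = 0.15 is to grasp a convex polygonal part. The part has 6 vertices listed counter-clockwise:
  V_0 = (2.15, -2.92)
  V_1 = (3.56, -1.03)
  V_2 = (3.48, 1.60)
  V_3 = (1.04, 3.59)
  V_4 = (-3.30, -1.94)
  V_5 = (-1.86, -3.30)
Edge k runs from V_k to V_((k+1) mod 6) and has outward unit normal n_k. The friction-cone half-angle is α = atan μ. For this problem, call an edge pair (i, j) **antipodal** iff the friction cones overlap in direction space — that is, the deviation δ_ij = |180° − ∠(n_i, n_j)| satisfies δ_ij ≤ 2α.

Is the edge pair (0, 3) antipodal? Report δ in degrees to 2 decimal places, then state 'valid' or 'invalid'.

δ = 1.40°, valid

α = atan 0.15 = 8.53°;  2α = 17.06°
edge 0: e_0 = (+1.41, +1.89);  n_0 = (+0.8015, -0.5980)
edge 3: e_3 = (-4.34, -5.53);  n_3 = (-0.7867, +0.6174)
∠(n_0, n_3) = 178.60°
δ = |180° − 178.60°| = 1.40°
1.40° ≤ 2α = 17.06°  →  valid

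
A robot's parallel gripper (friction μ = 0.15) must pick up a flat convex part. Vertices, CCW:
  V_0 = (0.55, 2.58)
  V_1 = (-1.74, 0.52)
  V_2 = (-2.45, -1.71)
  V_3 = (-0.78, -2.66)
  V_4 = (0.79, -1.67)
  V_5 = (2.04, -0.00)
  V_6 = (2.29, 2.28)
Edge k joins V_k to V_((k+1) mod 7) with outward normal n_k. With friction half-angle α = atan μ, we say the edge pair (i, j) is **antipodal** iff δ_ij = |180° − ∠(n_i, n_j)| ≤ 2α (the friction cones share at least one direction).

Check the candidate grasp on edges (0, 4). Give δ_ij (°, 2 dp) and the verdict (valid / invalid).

α = atan 0.15 = 8.53°;  2α = 17.06°
edge 0: e_0 = (-2.29, -2.06);  n_0 = (-0.6688, +0.7435)
edge 4: e_4 = (+1.25, +1.67);  n_4 = (+0.8006, -0.5992)
∠(n_0, n_4) = 168.79°
δ = |180° − 168.79°| = 11.21°
11.21° ≤ 2α = 17.06°  →  valid

δ = 11.21°, valid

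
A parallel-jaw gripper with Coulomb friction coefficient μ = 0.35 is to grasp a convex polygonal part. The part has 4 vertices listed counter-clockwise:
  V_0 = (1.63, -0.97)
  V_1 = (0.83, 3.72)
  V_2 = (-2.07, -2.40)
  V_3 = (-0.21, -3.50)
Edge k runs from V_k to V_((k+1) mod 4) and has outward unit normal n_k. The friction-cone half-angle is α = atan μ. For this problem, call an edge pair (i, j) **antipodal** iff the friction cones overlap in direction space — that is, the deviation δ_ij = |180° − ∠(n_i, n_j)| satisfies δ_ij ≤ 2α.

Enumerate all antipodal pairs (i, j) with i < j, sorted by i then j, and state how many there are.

count = 2; pairs: (0,1), (1,3)

α = atan 0.35 = 19.29°;  2α = 38.58°
n_0 = (+0.9858, +0.1681)
n_1 = (-0.9037, +0.4282)
n_2 = (-0.5090, -0.8607)
n_3 = (+0.8087, -0.5882)
  (0,1): δ = 35.03°  ✓
  (0,2): δ = 49.72°  ·
  (0,3): δ = 134.29°  ·
  (1,2): δ = 95.25°  ·
  (1,3): δ = 10.67°  ✓
  (2,3): δ = 95.43°  ·
antipodal pairs: 2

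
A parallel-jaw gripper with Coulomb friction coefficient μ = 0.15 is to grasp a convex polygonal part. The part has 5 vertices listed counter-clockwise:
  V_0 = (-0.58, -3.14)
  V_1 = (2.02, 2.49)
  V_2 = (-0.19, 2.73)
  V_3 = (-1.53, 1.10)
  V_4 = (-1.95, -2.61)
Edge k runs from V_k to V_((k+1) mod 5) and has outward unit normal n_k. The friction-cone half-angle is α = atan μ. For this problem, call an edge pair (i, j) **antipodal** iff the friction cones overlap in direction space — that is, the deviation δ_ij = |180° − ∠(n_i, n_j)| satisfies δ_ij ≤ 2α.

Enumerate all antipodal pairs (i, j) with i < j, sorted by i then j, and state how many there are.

α = atan 0.15 = 8.53°;  2α = 17.06°
n_0 = (+0.9079, -0.4193)
n_1 = (+0.1080, +0.9942)
n_2 = (-0.7725, +0.6350)
n_3 = (-0.9937, +0.1125)
n_4 = (-0.3608, -0.9326)
  (0,1): δ = 71.41°  ·
  (0,2): δ = 14.64°  ✓
  (0,3): δ = 18.33°  ·
  (0,4): δ = 93.64°  ·
  (1,2): δ = 123.23°  ·
  (1,3): δ = 90.26°  ·
  (1,4): δ = 14.95°  ✓
  (2,3): δ = 147.04°  ·
  (2,4): δ = 71.73°  ·
  (3,4): δ = 104.69°  ·
antipodal pairs: 2

count = 2; pairs: (0,2), (1,4)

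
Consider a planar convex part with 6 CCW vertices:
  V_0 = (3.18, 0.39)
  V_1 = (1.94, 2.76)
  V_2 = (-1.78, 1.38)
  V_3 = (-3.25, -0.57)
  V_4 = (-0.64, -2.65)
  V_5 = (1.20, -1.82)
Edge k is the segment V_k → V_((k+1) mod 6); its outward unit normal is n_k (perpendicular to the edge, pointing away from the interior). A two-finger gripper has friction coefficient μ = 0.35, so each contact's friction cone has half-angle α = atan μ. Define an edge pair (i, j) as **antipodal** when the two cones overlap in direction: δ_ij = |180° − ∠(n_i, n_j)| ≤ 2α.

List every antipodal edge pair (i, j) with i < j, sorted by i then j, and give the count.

α = atan 0.35 = 19.29°;  2α = 38.58°
n_0 = (+0.8861, +0.4636)
n_1 = (-0.3478, +0.9376)
n_2 = (-0.7985, +0.6020)
n_3 = (-0.6232, -0.7820)
n_4 = (+0.4112, -0.9116)
n_5 = (+0.7448, -0.6673)
  (0,1): δ = 97.27°  ·
  (0,2): δ = 64.63°  ·
  (0,3): δ = 23.83°  ✓
  (0,4): δ = 86.66°  ·
  (0,5): δ = 110.52°  ·
  (1,2): δ = 147.36°  ·
  (1,3): δ = 58.91°  ·
  (1,4): δ = 3.93°  ✓
  (1,5): δ = 27.79°  ✓
  (2,3): δ = 91.54°  ·
  (2,4): δ = 28.71°  ✓
  (2,5): δ = 4.85°  ✓
  (3,4): δ = 117.17°  ·
  (3,5): δ = 93.31°  ·
  (4,5): δ = 156.14°  ·
antipodal pairs: 5

count = 5; pairs: (0,3), (1,4), (1,5), (2,4), (2,5)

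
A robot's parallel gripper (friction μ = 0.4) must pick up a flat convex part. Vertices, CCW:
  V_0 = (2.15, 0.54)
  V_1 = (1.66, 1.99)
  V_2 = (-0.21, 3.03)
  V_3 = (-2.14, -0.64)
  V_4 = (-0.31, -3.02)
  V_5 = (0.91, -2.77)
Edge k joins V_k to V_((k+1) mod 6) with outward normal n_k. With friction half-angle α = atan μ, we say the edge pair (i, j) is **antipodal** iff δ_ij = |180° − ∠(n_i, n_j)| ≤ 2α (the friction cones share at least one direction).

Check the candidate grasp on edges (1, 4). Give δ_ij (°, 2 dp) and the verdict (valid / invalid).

α = atan 0.4 = 21.80°;  2α = 43.60°
edge 1: e_1 = (-1.87, +1.04);  n_1 = (+0.4860, +0.8739)
edge 4: e_4 = (+1.22, +0.25);  n_4 = (+0.2007, -0.9796)
∠(n_1, n_4) = 139.34°
δ = |180° − 139.34°| = 40.66°
40.66° ≤ 2α = 43.60°  →  valid

δ = 40.66°, valid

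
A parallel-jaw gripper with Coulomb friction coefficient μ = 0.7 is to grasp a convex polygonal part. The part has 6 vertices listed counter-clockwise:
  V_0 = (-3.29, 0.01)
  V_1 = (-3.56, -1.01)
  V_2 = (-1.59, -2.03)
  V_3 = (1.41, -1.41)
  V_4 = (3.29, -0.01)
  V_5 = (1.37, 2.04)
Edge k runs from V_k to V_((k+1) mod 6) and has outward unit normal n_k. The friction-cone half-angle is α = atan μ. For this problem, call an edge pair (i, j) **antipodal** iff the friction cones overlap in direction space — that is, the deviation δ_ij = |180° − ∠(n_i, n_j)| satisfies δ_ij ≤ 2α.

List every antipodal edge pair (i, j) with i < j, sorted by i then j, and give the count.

count = 8; pairs: (0,2), (0,3), (0,4), (1,4), (1,5), (2,4), (2,5), (3,5)

α = atan 0.7 = 34.99°;  2α = 69.98°
n_0 = (-0.9667, +0.2559)
n_1 = (-0.4598, -0.8880)
n_2 = (+0.2024, -0.9793)
n_3 = (+0.5973, -0.8020)
n_4 = (+0.7299, +0.6836)
n_5 = (-0.3994, +0.9168)
  (0,1): δ = 102.55°  ·
  (0,2): δ = 63.50°  ✓
  (0,3): δ = 38.50°  ✓
  (0,4): δ = 57.95°  ✓
  (0,5): δ = 128.37°  ·
  (1,2): δ = 140.95°  ·
  (1,3): δ = 115.95°  ·
  (1,4): δ = 19.50°  ✓
  (1,5): δ = 50.91°  ✓
  (2,3): δ = 155.00°  ·
  (2,4): δ = 58.55°  ✓
  (2,5): δ = 11.86°  ✓
  (3,4): δ = 83.55°  ·
  (3,5): δ = 13.14°  ✓
  (4,5): δ = 109.59°  ·
antipodal pairs: 8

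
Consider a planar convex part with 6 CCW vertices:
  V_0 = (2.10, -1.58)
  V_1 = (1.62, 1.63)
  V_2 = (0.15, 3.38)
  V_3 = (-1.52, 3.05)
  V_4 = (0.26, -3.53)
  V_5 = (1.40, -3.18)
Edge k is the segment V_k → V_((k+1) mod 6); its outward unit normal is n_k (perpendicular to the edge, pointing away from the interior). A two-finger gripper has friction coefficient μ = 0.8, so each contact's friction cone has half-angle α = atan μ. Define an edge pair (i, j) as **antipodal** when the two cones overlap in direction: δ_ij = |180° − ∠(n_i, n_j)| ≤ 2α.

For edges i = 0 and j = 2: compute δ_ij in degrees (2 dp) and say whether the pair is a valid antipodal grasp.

δ = 87.33°, invalid

α = atan 0.8 = 38.66°;  2α = 77.32°
edge 0: e_0 = (-0.48, +3.21);  n_0 = (+0.9890, +0.1479)
edge 2: e_2 = (-1.67, -0.33);  n_2 = (-0.1939, +0.9810)
∠(n_0, n_2) = 92.67°
δ = |180° − 92.67°| = 87.33°
87.33° > 2α = 77.32°  →  invalid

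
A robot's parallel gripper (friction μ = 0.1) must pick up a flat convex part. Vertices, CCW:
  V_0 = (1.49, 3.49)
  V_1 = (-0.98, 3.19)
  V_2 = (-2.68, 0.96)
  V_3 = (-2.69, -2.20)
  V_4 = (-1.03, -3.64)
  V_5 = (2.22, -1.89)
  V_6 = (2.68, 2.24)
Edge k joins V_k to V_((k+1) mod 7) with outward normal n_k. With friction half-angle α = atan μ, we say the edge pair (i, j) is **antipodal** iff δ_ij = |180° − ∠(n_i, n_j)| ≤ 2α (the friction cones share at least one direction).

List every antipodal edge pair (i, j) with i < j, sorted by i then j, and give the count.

count = 2; pairs: (2,5), (3,6)

α = atan 0.1 = 5.71°;  2α = 11.42°
n_0 = (-0.1206, +0.9927)
n_1 = (-0.7953, +0.6063)
n_2 = (-1.0000, +0.0032)
n_3 = (-0.6553, -0.7554)
n_4 = (+0.4741, -0.8805)
n_5 = (+0.9939, -0.1107)
n_6 = (+0.7243, +0.6895)
  (0,1): δ = 134.24°  ·
  (0,2): δ = 97.11°  ·
  (0,3): δ = 47.87°  ·
  (0,4): δ = 21.38°  ·
  (0,5): δ = 76.72°  ·
  (0,6): δ = 126.67°  ·
  (1,2): δ = 142.86°  ·
  (1,3): δ = 93.62°  ·
  (1,4): δ = 24.38°  ·
  (1,5): δ = 30.96°  ·
  (1,6): δ = 80.91°  ·
  (2,3): δ = 130.76°  ·
  (2,4): δ = 61.52°  ·
  (2,5): δ = 6.17°  ✓
  (2,6): δ = 43.77°  ·
  (3,4): δ = 110.76°  ·
  (3,5): δ = 55.41°  ·
  (3,6): δ = 5.47°  ✓
  (4,5): δ = 124.66°  ·
  (4,6): δ = 74.71°  ·
  (5,6): δ = 130.05°  ·
antipodal pairs: 2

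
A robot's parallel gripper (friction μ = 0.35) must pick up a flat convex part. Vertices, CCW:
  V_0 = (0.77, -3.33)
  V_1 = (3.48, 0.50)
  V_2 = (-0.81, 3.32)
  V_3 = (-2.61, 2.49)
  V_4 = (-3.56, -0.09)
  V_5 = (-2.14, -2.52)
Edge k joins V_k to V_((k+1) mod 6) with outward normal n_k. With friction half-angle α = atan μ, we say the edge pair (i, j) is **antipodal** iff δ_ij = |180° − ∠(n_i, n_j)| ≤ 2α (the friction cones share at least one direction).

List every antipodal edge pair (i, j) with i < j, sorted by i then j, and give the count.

α = atan 0.35 = 19.29°;  2α = 38.58°
n_0 = (+0.8163, -0.5776)
n_1 = (+0.5493, +0.8356)
n_2 = (-0.4187, +0.9081)
n_3 = (-0.9384, +0.3455)
n_4 = (-0.8634, -0.5045)
n_5 = (-0.2682, -0.9634)
  (0,1): δ = 88.04°  ·
  (0,2): δ = 29.96°  ✓
  (0,3): δ = 15.07°  ✓
  (0,4): δ = 65.58°  ·
  (0,5): δ = 109.73°  ·
  (1,2): δ = 121.93°  ·
  (1,3): δ = 76.90°  ·
  (1,4): δ = 26.38°  ✓
  (1,5): δ = 17.76°  ✓
  (2,3): δ = 134.97°  ·
  (2,4): δ = 84.45°  ·
  (2,5): δ = 40.31°  ·
  (3,4): δ = 129.49°  ·
  (3,5): δ = 85.34°  ·
  (4,5): δ = 135.85°  ·
antipodal pairs: 4

count = 4; pairs: (0,2), (0,3), (1,4), (1,5)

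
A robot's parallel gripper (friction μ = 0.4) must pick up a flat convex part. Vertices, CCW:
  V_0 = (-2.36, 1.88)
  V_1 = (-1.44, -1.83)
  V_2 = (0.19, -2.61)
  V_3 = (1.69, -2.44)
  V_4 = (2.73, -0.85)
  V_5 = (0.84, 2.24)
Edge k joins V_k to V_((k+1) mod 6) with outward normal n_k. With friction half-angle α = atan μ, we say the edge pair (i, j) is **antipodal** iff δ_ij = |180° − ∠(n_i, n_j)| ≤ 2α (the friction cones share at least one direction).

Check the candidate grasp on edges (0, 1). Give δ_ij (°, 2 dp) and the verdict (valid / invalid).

α = atan 0.4 = 21.80°;  2α = 43.60°
edge 0: e_0 = (+0.92, -3.71);  n_0 = (-0.9706, -0.2407)
edge 1: e_1 = (+1.63, -0.78);  n_1 = (-0.4317, -0.9020)
∠(n_0, n_1) = 50.50°
δ = |180° − 50.50°| = 129.50°
129.50° > 2α = 43.60°  →  invalid

δ = 129.50°, invalid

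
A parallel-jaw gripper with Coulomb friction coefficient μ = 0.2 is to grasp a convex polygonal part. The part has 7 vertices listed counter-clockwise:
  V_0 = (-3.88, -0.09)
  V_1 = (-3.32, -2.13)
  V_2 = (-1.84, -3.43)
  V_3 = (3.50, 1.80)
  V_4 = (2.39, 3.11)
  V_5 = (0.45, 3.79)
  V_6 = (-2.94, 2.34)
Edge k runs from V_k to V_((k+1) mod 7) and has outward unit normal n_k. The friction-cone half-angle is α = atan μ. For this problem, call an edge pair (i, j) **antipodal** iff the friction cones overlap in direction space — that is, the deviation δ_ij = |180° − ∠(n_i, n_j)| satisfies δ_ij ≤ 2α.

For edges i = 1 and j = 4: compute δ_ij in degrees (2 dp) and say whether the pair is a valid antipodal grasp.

α = atan 0.2 = 11.31°;  2α = 22.62°
edge 1: e_1 = (+1.48, -1.30);  n_1 = (-0.6599, -0.7513)
edge 4: e_4 = (-1.94, +0.68);  n_4 = (+0.3308, +0.9437)
∠(n_1, n_4) = 158.02°
δ = |180° − 158.02°| = 21.98°
21.98° ≤ 2α = 22.62°  →  valid

δ = 21.98°, valid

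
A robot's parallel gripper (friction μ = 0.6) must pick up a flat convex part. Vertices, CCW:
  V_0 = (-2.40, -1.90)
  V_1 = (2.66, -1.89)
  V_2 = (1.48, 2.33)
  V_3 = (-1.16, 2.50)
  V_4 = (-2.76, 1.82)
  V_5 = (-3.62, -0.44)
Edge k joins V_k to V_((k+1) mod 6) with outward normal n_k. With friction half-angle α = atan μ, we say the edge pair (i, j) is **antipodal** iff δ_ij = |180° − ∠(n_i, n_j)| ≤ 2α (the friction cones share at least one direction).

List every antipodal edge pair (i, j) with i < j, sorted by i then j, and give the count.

count = 5; pairs: (0,2), (0,3), (1,4), (1,5), (2,5)

α = atan 0.6 = 30.96°;  2α = 61.93°
n_0 = (+0.0020, -1.0000)
n_1 = (+0.9631, +0.2693)
n_2 = (+0.0643, +0.9979)
n_3 = (-0.3911, +0.9203)
n_4 = (-0.9346, +0.3557)
n_5 = (-0.7674, -0.6412)
  (0,1): δ = 74.49°  ·
  (0,2): δ = 3.80°  ✓
  (0,3): δ = 22.91°  ✓
  (0,4): δ = 69.05°  ·
  (0,5): δ = 129.77°  ·
  (1,2): δ = 109.31°  ·
  (1,3): δ = 82.60°  ·
  (1,4): δ = 36.46°  ✓
  (1,5): δ = 24.26°  ✓
  (2,3): δ = 153.29°  ·
  (2,4): δ = 107.15°  ·
  (2,5): δ = 46.43°  ✓
  (3,4): δ = 133.86°  ·
  (3,5): δ = 73.14°  ·
  (4,5): δ = 119.28°  ·
antipodal pairs: 5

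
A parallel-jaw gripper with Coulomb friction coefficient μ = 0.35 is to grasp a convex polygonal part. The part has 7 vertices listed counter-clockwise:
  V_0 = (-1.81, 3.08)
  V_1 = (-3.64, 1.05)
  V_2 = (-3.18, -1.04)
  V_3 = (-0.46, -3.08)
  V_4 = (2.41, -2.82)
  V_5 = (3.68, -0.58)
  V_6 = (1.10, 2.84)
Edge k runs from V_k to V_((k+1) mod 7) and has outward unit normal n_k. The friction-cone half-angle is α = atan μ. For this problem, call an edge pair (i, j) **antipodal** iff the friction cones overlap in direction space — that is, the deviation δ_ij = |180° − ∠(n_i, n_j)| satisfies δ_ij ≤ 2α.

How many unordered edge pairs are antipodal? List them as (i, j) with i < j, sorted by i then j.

count = 5; pairs: (0,4), (1,5), (2,5), (2,6), (3,6)

α = atan 0.35 = 19.29°;  2α = 38.58°
n_0 = (-0.7427, +0.6696)
n_1 = (-0.9766, -0.2150)
n_2 = (-0.6000, -0.8000)
n_3 = (+0.0902, -0.9959)
n_4 = (+0.8699, -0.4932)
n_5 = (+0.7983, +0.6022)
n_6 = (+0.0822, +0.9966)
  (0,1): δ = 125.55°  ·
  (0,2): δ = 84.84°  ·
  (0,3): δ = 42.79°  ·
  (0,4): δ = 12.48°  ✓
  (0,5): δ = 79.06°  ·
  (0,6): δ = 127.32°  ·
  (1,2): δ = 139.28°  ·
  (1,3): δ = 97.24°  ·
  (1,4): δ = 41.96°  ·
  (1,5): δ = 24.62°  ✓
  (1,6): δ = 72.87°  ·
  (2,3): δ = 137.95°  ·
  (2,4): δ = 82.68°  ·
  (2,5): δ = 16.10°  ✓
  (2,6): δ = 32.16°  ✓
  (3,4): δ = 124.73°  ·
  (3,5): δ = 58.15°  ·
  (3,6): δ = 9.89°  ✓
  (4,5): δ = 113.42°  ·
  (4,6): δ = 65.16°  ·
  (5,6): δ = 131.75°  ·
antipodal pairs: 5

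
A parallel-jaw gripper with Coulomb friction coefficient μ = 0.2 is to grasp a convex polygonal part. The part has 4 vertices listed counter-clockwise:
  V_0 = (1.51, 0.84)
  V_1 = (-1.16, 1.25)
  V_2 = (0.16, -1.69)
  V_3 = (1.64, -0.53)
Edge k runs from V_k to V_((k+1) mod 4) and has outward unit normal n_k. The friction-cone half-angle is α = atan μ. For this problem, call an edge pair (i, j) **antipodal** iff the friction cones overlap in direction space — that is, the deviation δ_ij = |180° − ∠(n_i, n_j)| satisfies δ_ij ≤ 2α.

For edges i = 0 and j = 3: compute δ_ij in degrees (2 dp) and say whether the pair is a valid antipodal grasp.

δ = 104.15°, invalid

α = atan 0.2 = 11.31°;  2α = 22.62°
edge 0: e_0 = (-2.67, +0.41);  n_0 = (+0.1518, +0.9884)
edge 3: e_3 = (-0.13, +1.37);  n_3 = (+0.9955, +0.0945)
∠(n_0, n_3) = 75.85°
δ = |180° − 75.85°| = 104.15°
104.15° > 2α = 22.62°  →  invalid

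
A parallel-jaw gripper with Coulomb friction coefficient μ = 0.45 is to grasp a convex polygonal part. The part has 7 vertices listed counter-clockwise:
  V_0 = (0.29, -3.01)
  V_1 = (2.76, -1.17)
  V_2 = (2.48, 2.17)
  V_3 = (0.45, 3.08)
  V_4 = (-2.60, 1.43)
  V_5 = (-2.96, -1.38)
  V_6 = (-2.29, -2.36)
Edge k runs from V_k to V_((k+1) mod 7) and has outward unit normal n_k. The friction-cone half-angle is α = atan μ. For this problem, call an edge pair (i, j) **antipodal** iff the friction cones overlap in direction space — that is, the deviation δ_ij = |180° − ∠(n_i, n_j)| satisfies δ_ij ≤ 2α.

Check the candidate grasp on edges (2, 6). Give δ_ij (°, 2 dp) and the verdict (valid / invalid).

δ = 10.00°, valid

α = atan 0.45 = 24.23°;  2α = 48.46°
edge 2: e_2 = (-2.03, +0.91);  n_2 = (+0.4091, +0.9125)
edge 6: e_6 = (+2.58, -0.65);  n_6 = (-0.2443, -0.9697)
∠(n_2, n_6) = 170.00°
δ = |180° − 170.00°| = 10.00°
10.00° ≤ 2α = 48.46°  →  valid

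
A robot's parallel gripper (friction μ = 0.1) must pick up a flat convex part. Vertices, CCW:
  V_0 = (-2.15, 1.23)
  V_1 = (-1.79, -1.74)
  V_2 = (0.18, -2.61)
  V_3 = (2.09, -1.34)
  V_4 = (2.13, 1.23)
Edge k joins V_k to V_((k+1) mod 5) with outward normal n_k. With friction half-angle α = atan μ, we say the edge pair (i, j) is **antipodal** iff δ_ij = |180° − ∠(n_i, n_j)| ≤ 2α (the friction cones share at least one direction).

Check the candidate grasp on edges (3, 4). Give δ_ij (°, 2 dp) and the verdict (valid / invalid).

α = atan 0.1 = 5.71°;  2α = 11.42°
edge 3: e_3 = (+0.04, +2.57);  n_3 = (+0.9999, -0.0156)
edge 4: e_4 = (-4.28, +0.00);  n_4 = (+0.0000, +1.0000)
∠(n_3, n_4) = 90.89°
δ = |180° − 90.89°| = 89.11°
89.11° > 2α = 11.42°  →  invalid

δ = 89.11°, invalid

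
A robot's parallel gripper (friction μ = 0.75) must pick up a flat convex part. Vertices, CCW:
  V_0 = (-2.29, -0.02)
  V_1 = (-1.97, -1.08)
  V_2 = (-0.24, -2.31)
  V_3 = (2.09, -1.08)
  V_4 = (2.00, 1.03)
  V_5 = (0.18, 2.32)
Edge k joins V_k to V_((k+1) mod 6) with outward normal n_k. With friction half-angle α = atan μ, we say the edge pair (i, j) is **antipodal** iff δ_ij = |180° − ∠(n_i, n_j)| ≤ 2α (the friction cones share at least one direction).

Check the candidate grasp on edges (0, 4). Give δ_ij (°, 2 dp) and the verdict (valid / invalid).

δ = 37.87°, valid

α = atan 0.75 = 36.87°;  2α = 73.74°
edge 0: e_0 = (+0.32, -1.06);  n_0 = (-0.9573, -0.2890)
edge 4: e_4 = (-1.82, +1.29);  n_4 = (+0.5783, +0.8158)
∠(n_0, n_4) = 142.13°
δ = |180° − 142.13°| = 37.87°
37.87° ≤ 2α = 73.74°  →  valid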